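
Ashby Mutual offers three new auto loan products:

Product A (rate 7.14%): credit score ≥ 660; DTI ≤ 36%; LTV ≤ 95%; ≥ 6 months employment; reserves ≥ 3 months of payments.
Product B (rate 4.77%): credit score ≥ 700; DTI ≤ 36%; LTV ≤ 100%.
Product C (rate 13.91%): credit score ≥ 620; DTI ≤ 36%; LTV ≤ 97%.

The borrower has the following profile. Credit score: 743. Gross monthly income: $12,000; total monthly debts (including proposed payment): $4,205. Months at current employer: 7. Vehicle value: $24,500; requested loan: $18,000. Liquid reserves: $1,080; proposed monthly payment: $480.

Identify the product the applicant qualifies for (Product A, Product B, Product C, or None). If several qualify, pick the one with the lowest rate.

Product B

DTI = 4,205/12,000 = 35%.
LTV = 18,000/24,500 = 73.5%.
Reserves = 1,080/480 = 2.2 months.
Product A: score 743 ≥ 660; DTI 35% ≤ 36%; LTV 73.5% ≤ 95%; employment 7 ≥ 6 mo; reserves 2.2 < 3 mo → does not qualify.
Product B: score 743 ≥ 700; DTI 35% ≤ 36%; LTV 73.5% ≤ 100% → qualifies.
Product C: score 743 ≥ 620; DTI 35% ≤ 36%; LTV 73.5% ≤ 97% → qualifies.
Qualifying: Product B, Product C. Lowest rate is 4.77% → Product B.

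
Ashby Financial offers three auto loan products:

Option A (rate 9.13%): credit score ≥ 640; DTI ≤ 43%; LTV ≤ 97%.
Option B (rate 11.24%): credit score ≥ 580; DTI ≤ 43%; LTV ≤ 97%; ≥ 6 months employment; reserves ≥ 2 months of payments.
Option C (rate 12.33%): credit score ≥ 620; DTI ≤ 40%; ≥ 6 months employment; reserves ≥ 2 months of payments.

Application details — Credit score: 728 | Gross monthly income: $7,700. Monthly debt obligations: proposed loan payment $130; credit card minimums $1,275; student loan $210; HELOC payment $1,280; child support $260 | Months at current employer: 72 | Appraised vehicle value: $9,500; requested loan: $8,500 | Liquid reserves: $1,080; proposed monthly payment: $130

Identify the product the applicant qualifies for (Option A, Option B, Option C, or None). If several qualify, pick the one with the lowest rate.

Option A

Total debts = (130 + 1,275 + 210 + 1,280 + 260) = 3,155; DTI = 3,155/7,700 = 41%.
LTV = 8,500/9,500 = 89.5%.
Reserves = 1,080/130 = 8.3 months.
Option A: score 728 ≥ 640; DTI 41% ≤ 43%; LTV 89.5% ≤ 97% → qualifies.
Option B: score 728 ≥ 580; DTI 41% ≤ 43%; LTV 89.5% ≤ 97%; employment 72 ≥ 6 mo; reserves 8.3 ≥ 2 mo → qualifies.
Option C: score 728 ≥ 620; DTI 41% > 40%; employment 72 ≥ 6 mo; reserves 8.3 ≥ 2 mo → does not qualify.
Qualifying: Option A, Option B. Lowest rate is 9.13% → Option A.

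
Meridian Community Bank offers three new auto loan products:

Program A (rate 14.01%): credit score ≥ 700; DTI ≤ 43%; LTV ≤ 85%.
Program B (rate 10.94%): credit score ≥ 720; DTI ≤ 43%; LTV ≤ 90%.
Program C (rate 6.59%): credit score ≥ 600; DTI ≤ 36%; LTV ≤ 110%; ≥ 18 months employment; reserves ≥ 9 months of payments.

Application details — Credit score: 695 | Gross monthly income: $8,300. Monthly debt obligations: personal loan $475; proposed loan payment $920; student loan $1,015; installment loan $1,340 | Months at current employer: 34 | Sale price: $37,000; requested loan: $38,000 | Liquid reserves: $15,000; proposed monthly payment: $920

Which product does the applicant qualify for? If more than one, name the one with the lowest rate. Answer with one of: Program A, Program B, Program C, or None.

None

Total debts = (475 + 920 + 1,015 + 1,340) = 3,750; DTI = 3,750/8,300 = 45.2%.
LTV = 38,000/37,000 = 102.7%.
Reserves = 15,000/920 = 16.3 months.
Program A: score 695 < 700; DTI 45.2% > 43%; LTV 102.7% > 85% → does not qualify.
Program B: score 695 < 720; DTI 45.2% > 43%; LTV 102.7% > 90% → does not qualify.
Program C: score 695 ≥ 600; DTI 45.2% > 36%; LTV 102.7% ≤ 110%; employment 34 ≥ 18 mo; reserves 16.3 ≥ 9 mo → does not qualify.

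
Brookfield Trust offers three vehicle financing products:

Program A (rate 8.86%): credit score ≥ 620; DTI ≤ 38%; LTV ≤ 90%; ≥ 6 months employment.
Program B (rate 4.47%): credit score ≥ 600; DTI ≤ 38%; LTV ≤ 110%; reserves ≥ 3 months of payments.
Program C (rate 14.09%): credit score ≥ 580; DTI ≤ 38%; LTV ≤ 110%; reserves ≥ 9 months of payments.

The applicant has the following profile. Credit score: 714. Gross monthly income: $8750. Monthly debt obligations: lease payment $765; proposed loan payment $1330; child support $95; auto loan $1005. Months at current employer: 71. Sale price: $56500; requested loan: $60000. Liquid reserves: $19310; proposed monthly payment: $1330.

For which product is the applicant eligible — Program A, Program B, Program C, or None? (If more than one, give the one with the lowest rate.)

Total debts = (765 + 1,330 + 95 + 1,005) = 3,195; DTI = 3,195/8,750 = 36.5%.
LTV = 60,000/56,500 = 106.2%.
Reserves = 19,310/1,330 = 14.5 months.
Program A: score 714 ≥ 620; DTI 36.5% ≤ 38%; LTV 106.2% > 90%; employment 71 ≥ 6 mo → does not qualify.
Program B: score 714 ≥ 600; DTI 36.5% ≤ 38%; LTV 106.2% ≤ 110%; reserves 14.5 ≥ 3 mo → qualifies.
Program C: score 714 ≥ 580; DTI 36.5% ≤ 38%; LTV 106.2% ≤ 110%; reserves 14.5 ≥ 9 mo → qualifies.
Qualifying: Program B, Program C. Lowest rate is 4.47% → Program B.

Program B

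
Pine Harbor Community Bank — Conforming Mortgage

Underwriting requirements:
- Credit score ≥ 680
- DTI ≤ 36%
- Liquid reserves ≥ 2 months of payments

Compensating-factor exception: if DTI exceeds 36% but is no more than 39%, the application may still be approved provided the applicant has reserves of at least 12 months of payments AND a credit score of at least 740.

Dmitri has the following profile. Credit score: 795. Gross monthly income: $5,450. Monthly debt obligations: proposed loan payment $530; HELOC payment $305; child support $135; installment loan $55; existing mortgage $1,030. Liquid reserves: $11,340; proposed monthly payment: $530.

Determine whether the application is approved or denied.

Credit score 795 ≥ 680 (meets base)
Total debts = (530 + 305 + 135 + 55 + 1,030) = 2,055. DTI: 2,055 ÷ 5,450 = 37.7%, over the 36% base limit.
Reserves = 11,340/530 = 21.4 months ≥ 2
DTI 37.7% is within the 36%–39% exception band; checking compensating factors.
Override check — reserves: 21.4 mo (ok); score: 795 (ok).
Both override conditions satisfied; DTI exception granted.

Approved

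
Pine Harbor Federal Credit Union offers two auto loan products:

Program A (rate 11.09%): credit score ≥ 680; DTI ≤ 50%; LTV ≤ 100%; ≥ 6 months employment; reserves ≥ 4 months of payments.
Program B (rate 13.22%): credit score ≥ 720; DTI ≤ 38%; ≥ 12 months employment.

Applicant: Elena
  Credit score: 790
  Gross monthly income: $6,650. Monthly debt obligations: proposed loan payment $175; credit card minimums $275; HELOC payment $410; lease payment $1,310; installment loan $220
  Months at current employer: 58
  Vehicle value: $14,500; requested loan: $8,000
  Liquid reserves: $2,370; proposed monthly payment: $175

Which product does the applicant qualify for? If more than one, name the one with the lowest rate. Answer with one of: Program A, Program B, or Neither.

Total debts = (175 + 275 + 410 + 1,310 + 220) = 2,390; DTI = 2,390/6,650 = 35.9%.
LTV = 8,000/14,500 = 55.2%.
Reserves = 2,370/175 = 13.5 months.
Program A: score 790 ≥ 680; DTI 35.9% ≤ 50%; LTV 55.2% ≤ 100%; employment 58 ≥ 6 mo; reserves 13.5 ≥ 4 mo → qualifies.
Program B: score 790 ≥ 720; DTI 35.9% ≤ 38%; employment 58 ≥ 12 mo → qualifies.
Qualifying: Program A, Program B. Lowest rate is 11.09% → Program A.

Program A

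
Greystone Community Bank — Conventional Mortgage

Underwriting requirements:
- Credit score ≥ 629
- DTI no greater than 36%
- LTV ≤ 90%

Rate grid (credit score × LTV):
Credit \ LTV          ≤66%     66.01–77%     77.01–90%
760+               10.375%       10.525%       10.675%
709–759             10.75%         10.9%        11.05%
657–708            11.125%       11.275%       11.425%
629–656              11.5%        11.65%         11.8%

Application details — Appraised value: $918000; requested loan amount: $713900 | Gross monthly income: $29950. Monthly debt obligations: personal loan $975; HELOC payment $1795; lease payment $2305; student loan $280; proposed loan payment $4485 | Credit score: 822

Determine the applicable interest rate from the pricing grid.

Credit score 822 ≥ 629; Total monthly debts = (975 + 1,795 + 2,305 + 280 + 4,485) = 9,840. DTI: 9,840 ÷ 29,950 = 32.9%, within the 36% cap
LTV = 713,900/918,000 = 77.8% ≤ 90%
Row: 822 falls in 760+. Column: 77.8% falls in 77.01–90%. Rate = 10.675%.

10.675%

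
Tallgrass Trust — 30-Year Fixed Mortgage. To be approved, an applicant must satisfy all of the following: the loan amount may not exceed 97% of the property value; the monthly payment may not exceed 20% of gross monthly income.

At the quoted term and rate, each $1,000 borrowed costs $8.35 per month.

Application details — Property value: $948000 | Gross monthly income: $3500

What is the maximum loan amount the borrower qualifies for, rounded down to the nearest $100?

$83,800

Payment cap: 20% × $3,500 = $700/month.
At $8.35 per $1,000, that supports 700/8.35 × 1,000 ≈ $83,832 → $83,800.
LTV cap: 97% × $948,000 = $919,560 → $919,500.
Binding constraint: payment-to-income.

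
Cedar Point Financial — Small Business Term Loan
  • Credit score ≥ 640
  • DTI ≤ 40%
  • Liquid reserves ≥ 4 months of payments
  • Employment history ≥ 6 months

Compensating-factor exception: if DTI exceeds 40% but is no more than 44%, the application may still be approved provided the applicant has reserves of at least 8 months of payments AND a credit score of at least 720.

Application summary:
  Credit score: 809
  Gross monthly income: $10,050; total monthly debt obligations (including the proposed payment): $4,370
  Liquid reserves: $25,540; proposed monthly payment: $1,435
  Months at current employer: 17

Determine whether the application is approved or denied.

Credit score 809 ≥ 640 (meets base)
DTI = 4,370/10,050 = 43.5% > 40% — standard DTI limit exceeded.
Reserves = 25,540/1,435 = 17.8 months ≥ 4
Employment 17 ≥ 6 months
DTI 43.5% is within the 40%–44% exception band; checking compensating factors.
Reserves 17.8 ≥ 8 months; credit score 809 ≥ 720.
Both compensating conditions met → exception applies.

Approved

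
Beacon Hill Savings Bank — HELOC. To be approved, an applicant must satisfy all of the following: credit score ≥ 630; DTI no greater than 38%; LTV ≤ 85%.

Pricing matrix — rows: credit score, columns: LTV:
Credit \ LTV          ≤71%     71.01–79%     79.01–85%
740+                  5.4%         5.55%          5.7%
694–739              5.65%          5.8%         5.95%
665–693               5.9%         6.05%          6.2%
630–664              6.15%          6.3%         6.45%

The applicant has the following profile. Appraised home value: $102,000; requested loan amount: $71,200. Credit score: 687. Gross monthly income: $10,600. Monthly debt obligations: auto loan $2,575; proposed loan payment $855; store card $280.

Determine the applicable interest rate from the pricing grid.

5.9%

Credit score 687 ≥ 630; Total monthly debts = (2,575 + 855 + 280) = 3,710. DTI: 3,710 ÷ 10,600 = 35%, within the 38% cap
Loan-to-value = 71,200/102,000 = 69.8% — pass (85% max)
Credit 687 → row 665–693; LTV 69.8% → column ≤71%. Grid cell → 5.9%.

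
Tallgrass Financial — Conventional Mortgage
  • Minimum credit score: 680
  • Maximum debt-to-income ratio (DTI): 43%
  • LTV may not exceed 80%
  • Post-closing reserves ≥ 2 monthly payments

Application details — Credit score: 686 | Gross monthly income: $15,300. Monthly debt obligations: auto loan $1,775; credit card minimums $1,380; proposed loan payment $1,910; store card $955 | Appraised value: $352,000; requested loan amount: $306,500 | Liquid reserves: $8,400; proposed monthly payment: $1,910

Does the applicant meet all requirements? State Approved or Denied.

Denied

Credit score 686 ≥ 680 (meets)
Total monthly debts = (1,775 + 1,380 + 1,910 + 955) = 6,020. DTI = 6,020/15,300 = 39.3% ≤ 43%
Loan-to-value = 306,500/352,000 = 87.1% — fail (80% max)
Reserves = 8,400/1,910 = 4.4 months ≥ 2
Fails on LTV.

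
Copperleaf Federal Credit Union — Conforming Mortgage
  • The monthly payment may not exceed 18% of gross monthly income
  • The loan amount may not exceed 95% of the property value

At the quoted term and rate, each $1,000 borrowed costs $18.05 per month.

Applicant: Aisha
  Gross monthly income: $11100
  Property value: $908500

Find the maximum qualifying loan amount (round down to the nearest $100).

$110,600

Payment cap: 18% × $11,100 = $1,998/month.
At $18.05 per $1,000, that supports 1,998/18.05 × 1,000 ≈ $110,692 → $110,600.
LTV cap: 95% × $908,500 = $863,075 → $863,000.
Binding constraint: payment-to-income.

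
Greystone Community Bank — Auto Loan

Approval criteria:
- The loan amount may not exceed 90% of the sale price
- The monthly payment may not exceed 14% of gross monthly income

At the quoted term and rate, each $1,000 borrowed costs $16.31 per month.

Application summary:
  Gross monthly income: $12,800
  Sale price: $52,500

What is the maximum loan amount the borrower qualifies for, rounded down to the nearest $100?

$47,200

Payment cap: 14% × $12,800 = $1,792/month.
At $16.31 per $1,000, that supports 1,792/16.31 × 1,000 ≈ $109,871 → $109,800.
LTV cap: 90% × $52,500 = $47,250 → $47,200.
Binding constraint: loan-to-value.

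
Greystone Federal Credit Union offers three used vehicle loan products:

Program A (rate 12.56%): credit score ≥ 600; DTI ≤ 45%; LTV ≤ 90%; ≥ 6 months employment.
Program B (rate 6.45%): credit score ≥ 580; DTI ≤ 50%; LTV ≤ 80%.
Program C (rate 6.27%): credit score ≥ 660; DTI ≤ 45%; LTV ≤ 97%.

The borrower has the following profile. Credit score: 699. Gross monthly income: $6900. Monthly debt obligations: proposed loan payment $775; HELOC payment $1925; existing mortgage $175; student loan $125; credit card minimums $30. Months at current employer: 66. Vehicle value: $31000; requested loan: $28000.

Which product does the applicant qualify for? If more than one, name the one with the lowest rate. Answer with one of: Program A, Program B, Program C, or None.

Total debts = (775 + 1,925 + 175 + 125 + 30) = 3,030; DTI = 3,030/6,900 = 43.9%.
LTV = 28,000/31,000 = 90.3%.
Program A: score 699 ≥ 600; DTI 43.9% ≤ 45%; LTV 90.3% > 90%; employment 66 ≥ 6 mo → does not qualify.
Program B: score 699 ≥ 580; DTI 43.9% ≤ 50%; LTV 90.3% > 80% → does not qualify.
Program C: score 699 ≥ 660; DTI 43.9% ≤ 45%; LTV 90.3% ≤ 97% → qualifies.

Program C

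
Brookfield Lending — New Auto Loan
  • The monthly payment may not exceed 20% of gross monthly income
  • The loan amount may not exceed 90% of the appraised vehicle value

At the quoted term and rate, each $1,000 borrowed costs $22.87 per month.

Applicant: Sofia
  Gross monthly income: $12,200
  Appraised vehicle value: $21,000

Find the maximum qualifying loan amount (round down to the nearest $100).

$18,900

Payment cap: 20% × $12,200 = $2,440/month.
At $22.87 per $1,000, that supports 2,440/22.87 × 1,000 ≈ $106,689 → $106,600.
LTV cap: 90% × $21,000 = $18,900 → $18,900.
Binding constraint: loan-to-value.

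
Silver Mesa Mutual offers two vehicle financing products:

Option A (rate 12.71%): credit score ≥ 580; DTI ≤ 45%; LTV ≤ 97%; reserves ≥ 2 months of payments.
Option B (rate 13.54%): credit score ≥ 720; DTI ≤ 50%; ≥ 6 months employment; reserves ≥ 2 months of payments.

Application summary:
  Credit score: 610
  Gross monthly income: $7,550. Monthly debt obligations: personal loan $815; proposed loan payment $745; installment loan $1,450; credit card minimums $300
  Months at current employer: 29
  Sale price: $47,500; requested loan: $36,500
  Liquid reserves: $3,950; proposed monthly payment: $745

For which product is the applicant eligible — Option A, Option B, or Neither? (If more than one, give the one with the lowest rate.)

Option A

Total debts = (815 + 745 + 1,450 + 300) = 3,310; DTI = 3,310/7,550 = 43.8%.
LTV = 36,500/47,500 = 76.8%.
Reserves = 3,950/745 = 5.3 months.
Option A: score 610 ≥ 580; DTI 43.8% ≤ 45%; LTV 76.8% ≤ 97%; reserves 5.3 ≥ 2 mo → qualifies.
Option B: score 610 < 720; DTI 43.8% ≤ 50%; employment 29 ≥ 6 mo; reserves 5.3 ≥ 2 mo → does not qualify.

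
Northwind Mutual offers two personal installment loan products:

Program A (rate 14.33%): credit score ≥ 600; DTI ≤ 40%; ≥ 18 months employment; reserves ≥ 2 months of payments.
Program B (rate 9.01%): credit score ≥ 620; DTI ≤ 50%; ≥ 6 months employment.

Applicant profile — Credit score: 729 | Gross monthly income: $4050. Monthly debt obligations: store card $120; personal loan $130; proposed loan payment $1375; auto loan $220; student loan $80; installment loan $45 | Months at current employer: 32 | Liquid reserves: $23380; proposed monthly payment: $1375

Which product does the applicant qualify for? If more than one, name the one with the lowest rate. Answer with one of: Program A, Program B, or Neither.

Total debts = (120 + 130 + 1,375 + 220 + 80 + 45) = 1,970; DTI = 1,970/4,050 = 48.6%.
Reserves = 23,380/1,375 = 17.0 months.
Program A: score 729 ≥ 600; DTI 48.6% > 40%; employment 32 ≥ 18 mo; reserves 17.0 ≥ 2 mo → does not qualify.
Program B: score 729 ≥ 620; DTI 48.6% ≤ 50%; employment 32 ≥ 6 mo → qualifies.

Program B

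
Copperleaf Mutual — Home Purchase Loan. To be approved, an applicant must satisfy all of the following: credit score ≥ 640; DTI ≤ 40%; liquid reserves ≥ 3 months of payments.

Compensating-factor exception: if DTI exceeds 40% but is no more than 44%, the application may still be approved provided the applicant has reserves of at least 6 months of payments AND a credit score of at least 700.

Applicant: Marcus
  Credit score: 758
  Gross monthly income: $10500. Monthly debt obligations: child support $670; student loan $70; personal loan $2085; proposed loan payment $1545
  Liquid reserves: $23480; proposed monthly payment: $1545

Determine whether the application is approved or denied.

Credit score 758 ≥ 640 (meets base)
Total debts = (670 + 70 + 2,085 + 1,545) = 4,370. DTI: 4,370 ÷ 10,500 = 41.6%, over the 40% base limit.
Reserves: 23,480 ÷ 1,545 = 15.2 months (meets 3-month minimum)
DTI 41.6% is within the 40%–44% exception band; checking compensating factors.
Reserves 15.2 ≥ 6 months; credit score 758 ≥ 700.
Both compensating conditions met → exception applies.

Approved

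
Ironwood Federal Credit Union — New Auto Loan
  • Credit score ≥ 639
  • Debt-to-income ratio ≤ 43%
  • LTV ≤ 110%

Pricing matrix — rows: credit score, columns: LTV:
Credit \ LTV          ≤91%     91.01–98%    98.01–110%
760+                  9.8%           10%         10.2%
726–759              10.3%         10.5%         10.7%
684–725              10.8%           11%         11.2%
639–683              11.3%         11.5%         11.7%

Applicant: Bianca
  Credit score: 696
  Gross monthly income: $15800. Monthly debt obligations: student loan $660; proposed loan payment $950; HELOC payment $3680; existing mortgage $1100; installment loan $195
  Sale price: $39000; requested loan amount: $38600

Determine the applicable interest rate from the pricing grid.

Credit score 696 ≥ 639; Total monthly debts = (660 + 950 + 3,680 + 1,100 + 195) = 6,585. Debt-to-income = 6,585/15,800 = 41.7% — meets 43% limit
LTV: 38,600 ÷ 39,000 = 99%, within 110% cap
Row: 696 falls in 684–725. Column: 99% falls in 98.01–110%. Rate = 11.2%.

11.2%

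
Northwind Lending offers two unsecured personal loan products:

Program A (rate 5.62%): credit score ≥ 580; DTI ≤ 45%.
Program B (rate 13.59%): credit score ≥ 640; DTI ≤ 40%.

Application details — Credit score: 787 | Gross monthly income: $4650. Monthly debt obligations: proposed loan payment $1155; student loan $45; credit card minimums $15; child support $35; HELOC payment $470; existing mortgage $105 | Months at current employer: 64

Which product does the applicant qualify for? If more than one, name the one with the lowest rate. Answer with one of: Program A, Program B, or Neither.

Total debts = (1,155 + 45 + 15 + 35 + 470 + 105) = 1,825; DTI = 1,825/4,650 = 39.2%.
Program A: score 787 ≥ 580; DTI 39.2% ≤ 45% → qualifies.
Program B: score 787 ≥ 640; DTI 39.2% ≤ 40% → qualifies.
Qualifying: Program A, Program B. Lowest rate is 5.62% → Program A.

Program A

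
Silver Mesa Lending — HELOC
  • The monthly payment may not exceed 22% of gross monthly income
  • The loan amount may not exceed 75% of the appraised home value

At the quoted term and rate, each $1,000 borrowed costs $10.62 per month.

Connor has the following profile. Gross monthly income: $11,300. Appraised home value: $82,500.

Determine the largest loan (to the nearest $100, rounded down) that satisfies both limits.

Payment cap: 22% × $11,300 = $2,486/month.
At $10.62 per $1,000, that supports 2,486/10.62 × 1,000 ≈ $234,086 → $234,000.
LTV cap: 75% × $82,500 = $61,875 → $61,800.
Binding constraint: loan-to-value.

$61,800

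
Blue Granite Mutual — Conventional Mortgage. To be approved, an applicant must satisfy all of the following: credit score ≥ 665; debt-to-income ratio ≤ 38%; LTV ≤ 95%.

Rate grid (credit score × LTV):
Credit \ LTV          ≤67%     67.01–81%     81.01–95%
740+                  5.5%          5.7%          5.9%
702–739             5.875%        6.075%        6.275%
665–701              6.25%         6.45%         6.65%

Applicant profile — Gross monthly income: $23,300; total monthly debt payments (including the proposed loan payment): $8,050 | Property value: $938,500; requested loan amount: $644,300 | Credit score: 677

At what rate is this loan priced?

6.45%

Credit score 677 ≥ 665; Debt-to-income = 8,050/23,300 = 34.5% — meets 38% limit
LTV = 644,300/938,500 = 68.7% ≤ 95%
Score 677 is in the 665–701 band; LTV 68.7% is in the 67.01–81% band → 6.45%.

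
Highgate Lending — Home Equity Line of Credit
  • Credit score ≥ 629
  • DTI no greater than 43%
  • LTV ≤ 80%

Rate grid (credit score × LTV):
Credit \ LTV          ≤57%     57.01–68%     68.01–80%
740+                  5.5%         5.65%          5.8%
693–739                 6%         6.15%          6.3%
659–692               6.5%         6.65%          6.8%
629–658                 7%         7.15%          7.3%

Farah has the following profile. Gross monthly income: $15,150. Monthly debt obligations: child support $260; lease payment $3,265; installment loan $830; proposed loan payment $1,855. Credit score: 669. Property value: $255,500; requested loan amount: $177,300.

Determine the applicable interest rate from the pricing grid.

6.8%

Credit score 669 ≥ 629; Total monthly debts = (260 + 3,265 + 830 + 1,855) = 6,210. DTI = 6,210/15,150 = 41% ≤ 43%
Loan-to-value = 177,300/255,500 = 69.4% — pass (80% max)
Row: 669 falls in 659–692. Column: 69.4% falls in 68.01–80%. Rate = 6.8%.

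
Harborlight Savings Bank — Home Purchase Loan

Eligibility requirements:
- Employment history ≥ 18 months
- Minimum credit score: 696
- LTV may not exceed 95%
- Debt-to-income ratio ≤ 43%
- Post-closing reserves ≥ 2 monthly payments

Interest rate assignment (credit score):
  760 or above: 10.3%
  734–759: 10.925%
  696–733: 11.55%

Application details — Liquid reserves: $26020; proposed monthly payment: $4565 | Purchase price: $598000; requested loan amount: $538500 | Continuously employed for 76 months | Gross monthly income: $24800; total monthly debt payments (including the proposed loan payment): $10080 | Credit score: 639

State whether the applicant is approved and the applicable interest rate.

Denied

Credit score 639 < 696 (below minimum)
DTI: 10,080 ÷ 24,800 = 40.6%, within the 43% cap
Employment 76 ≥ 18 months
LTV: 538,500 ÷ 598,000 = 90.1%, within 95% cap
Reserves: 26,020 ÷ 4,565 = 5.7 months (meets 2-month minimum)
Not all requirements met → denied.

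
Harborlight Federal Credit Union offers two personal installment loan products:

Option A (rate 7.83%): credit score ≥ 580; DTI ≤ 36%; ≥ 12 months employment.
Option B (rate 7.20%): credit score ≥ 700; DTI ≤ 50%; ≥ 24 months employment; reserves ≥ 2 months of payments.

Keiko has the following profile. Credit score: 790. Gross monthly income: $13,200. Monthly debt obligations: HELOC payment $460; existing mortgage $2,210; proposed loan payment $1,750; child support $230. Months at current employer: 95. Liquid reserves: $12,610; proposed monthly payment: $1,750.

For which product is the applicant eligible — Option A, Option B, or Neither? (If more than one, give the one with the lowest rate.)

Total debts = (460 + 2,210 + 1,750 + 230) = 4,650; DTI = 4,650/13,200 = 35.2%.
Reserves = 12,610/1,750 = 7.2 months.
Option A: score 790 ≥ 580; DTI 35.2% ≤ 36%; employment 95 ≥ 12 mo → qualifies.
Option B: score 790 ≥ 700; DTI 35.2% ≤ 50%; employment 95 ≥ 24 mo; reserves 7.2 ≥ 2 mo → qualifies.
Qualifying: Option A, Option B. Lowest rate is 7.20% → Option B.

Option B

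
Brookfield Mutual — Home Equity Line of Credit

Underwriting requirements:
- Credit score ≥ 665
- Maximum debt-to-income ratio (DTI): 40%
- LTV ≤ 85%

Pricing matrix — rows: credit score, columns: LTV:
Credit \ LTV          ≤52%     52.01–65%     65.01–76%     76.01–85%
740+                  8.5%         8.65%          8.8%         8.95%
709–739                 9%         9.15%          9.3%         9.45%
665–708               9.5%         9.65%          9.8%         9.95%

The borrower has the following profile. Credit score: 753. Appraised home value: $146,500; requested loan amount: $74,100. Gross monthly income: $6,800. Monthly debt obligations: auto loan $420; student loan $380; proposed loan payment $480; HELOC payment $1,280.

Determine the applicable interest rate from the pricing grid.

8.5%

Credit score 753 ≥ 665; Total monthly debts = (420 + 380 + 480 + 1,280) = 2,560. Debt-to-income = 2,560/6,800 = 37.6% — meets 40% limit
LTV = 74,100/146,500 = 50.6% ≤ 85%
Score 753 is in the 740+ band; LTV 50.6% is in the ≤52% band → 8.5%.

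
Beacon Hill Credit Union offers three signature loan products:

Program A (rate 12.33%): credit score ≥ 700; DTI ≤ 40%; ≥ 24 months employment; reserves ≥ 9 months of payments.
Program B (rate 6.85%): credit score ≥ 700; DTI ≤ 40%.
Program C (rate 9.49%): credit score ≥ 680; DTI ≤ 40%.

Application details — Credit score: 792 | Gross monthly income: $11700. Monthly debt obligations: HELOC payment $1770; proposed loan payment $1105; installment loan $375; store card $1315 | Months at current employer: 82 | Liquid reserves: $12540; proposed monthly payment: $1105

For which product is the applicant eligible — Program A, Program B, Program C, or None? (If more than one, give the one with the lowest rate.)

Total debts = (1,770 + 1,105 + 375 + 1,315) = 4,565; DTI = 4,565/11,700 = 39%.
Reserves = 12,540/1,105 = 11.3 months.
Program A: score 792 ≥ 700; DTI 39% ≤ 40%; employment 82 ≥ 24 mo; reserves 11.3 ≥ 9 mo → qualifies.
Program B: score 792 ≥ 700; DTI 39% ≤ 40% → qualifies.
Program C: score 792 ≥ 680; DTI 39% ≤ 40% → qualifies.
Qualifying: Program A, Program B, Program C. Lowest rate is 6.85% → Program B.

Program B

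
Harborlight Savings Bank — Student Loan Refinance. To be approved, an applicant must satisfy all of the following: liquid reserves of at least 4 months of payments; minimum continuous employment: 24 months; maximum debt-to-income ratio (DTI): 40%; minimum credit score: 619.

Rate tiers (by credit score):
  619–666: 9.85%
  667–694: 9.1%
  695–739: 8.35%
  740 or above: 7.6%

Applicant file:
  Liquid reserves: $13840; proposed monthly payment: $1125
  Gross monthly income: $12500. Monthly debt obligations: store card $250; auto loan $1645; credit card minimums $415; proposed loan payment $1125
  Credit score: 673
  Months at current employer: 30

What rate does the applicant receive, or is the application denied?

Credit score 673 ≥ 619 (meets minimum)
Total monthly debts = (250 + 1,645 + 415 + 1,125) = 3,435. Debt-to-income = 3,435/12,500 = 27.5% — meets 40% limit
Reserves: 13,840 ÷ 1,125 = 12.3 months (meets 4-month minimum)
Employment 30 ≥ 24 months
All requirements met. Score 673 falls in the 667–694 tier → 9.1%.

Approved at 9.1%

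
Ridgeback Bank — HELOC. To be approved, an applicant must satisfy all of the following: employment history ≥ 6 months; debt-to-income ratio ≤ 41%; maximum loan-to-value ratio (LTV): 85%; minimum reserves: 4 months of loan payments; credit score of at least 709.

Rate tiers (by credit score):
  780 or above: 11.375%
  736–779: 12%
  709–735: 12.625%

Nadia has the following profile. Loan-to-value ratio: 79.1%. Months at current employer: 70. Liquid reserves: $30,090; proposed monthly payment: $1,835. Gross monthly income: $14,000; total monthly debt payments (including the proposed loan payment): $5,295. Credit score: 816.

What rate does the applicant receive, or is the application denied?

Approved at 11.375%

Credit score 816 ≥ 709 (meets minimum)
LTV 79.1% ≤ 85%
DTI: 5,295 ÷ 14,000 = 37.8%, within the 41% cap
Employment 70 ≥ 6 months
Reserves = 30,090/1,835 = 16.4 months ≥ 4
All requirements met. Score 816 falls in the 780 or above tier → 11.375%.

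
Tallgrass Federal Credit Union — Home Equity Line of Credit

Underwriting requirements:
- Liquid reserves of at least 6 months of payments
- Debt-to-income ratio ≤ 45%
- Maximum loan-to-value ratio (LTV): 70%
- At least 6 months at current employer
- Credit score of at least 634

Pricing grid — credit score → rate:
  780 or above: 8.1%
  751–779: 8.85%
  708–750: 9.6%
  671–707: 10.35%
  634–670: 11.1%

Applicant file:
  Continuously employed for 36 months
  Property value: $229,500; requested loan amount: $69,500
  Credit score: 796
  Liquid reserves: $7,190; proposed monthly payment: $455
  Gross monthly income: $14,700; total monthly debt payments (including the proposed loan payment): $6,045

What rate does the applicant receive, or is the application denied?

Approved at 8.1%

Credit score 796 ≥ 634 (meets minimum)
DTI = 6,045/14,700 = 41.1% ≤ 45%
Loan-to-value = 69,500/229,500 = 30.3% — pass (70% max)
Employment 36 ≥ 6 months
Reserves: 7,190 ÷ 455 = 15.8 months (meets 6-month minimum)
All requirements met. Score 796 falls in the 780 or above tier → 8.1%.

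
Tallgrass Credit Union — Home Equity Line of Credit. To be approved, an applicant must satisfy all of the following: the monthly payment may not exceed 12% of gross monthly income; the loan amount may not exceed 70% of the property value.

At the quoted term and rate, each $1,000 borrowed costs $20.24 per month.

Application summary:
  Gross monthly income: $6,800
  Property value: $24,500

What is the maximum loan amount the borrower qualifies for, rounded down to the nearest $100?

Payment cap: 12% × $6,800 = $816/month.
At $20.24 per $1,000, that supports 816/20.24 × 1,000 ≈ $40,316 → $40,300.
LTV cap: 70% × $24,500 = $17,150 → $17,100.
Binding constraint: loan-to-value.

$17,100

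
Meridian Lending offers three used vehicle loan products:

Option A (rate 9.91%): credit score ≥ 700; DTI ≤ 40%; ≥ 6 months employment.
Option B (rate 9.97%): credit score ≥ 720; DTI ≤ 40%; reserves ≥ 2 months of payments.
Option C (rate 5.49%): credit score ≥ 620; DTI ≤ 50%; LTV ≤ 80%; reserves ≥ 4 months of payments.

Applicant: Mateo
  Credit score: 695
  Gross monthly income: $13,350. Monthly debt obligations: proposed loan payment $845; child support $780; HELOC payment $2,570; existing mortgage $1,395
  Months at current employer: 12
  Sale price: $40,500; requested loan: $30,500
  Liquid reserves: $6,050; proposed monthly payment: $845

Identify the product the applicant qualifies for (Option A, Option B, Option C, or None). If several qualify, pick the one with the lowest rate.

Option C

Total debts = (845 + 780 + 2,570 + 1,395) = 5,590; DTI = 5,590/13,350 = 41.9%.
LTV = 30,500/40,500 = 75.3%.
Reserves = 6,050/845 = 7.2 months.
Option A: score 695 < 700; DTI 41.9% > 40%; employment 12 ≥ 6 mo → does not qualify.
Option B: score 695 < 720; DTI 41.9% > 40%; reserves 7.2 ≥ 2 mo → does not qualify.
Option C: score 695 ≥ 620; DTI 41.9% ≤ 50%; LTV 75.3% ≤ 80%; reserves 7.2 ≥ 4 mo → qualifies.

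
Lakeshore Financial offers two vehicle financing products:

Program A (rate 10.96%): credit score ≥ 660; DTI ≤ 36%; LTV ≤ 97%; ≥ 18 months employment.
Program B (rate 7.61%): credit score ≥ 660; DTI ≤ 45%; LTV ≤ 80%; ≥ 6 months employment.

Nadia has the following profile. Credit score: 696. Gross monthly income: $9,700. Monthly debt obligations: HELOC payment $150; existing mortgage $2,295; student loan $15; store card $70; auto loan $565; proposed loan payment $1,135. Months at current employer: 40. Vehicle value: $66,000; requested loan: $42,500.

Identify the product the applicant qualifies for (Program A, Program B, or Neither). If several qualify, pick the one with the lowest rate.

Total debts = (150 + 2,295 + 15 + 70 + 565 + 1,135) = 4,230; DTI = 4,230/9,700 = 43.6%.
LTV = 42,500/66,000 = 64.4%.
Program A: score 696 ≥ 660; DTI 43.6% > 36%; LTV 64.4% ≤ 97%; employment 40 ≥ 18 mo → does not qualify.
Program B: score 696 ≥ 660; DTI 43.6% ≤ 45%; LTV 64.4% ≤ 80%; employment 40 ≥ 6 mo → qualifies.

Program B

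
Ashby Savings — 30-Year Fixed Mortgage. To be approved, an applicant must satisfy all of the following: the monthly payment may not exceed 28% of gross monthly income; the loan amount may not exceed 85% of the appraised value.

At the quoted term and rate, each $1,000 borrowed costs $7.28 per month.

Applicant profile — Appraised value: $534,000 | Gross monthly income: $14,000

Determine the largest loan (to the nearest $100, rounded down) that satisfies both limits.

Payment cap: 28% × $14,000 = $3,920/month.
At $7.28 per $1,000, that supports 3,920/7.28 × 1,000 ≈ $538,461 → $538,400.
LTV cap: 85% × $534,000 = $453,900 → $453,900.
Binding constraint: loan-to-value.

$453,900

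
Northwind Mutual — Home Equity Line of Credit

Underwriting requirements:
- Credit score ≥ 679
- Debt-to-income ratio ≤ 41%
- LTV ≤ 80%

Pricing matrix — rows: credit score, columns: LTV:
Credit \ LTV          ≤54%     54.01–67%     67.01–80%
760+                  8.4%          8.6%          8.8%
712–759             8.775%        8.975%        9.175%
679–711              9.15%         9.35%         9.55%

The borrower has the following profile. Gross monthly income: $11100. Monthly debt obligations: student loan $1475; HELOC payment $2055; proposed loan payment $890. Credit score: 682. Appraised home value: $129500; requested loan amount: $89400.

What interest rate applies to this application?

Credit score 682 ≥ 679; Total monthly debts = (1,475 + 2,055 + 890) = 4,420. Debt-to-income = 4,420/11,100 = 39.8% — meets 41% limit
LTV: 89,400 ÷ 129,500 = 69%, within 80% cap
Credit 682 → row 679–711; LTV 69% → column 67.01–80%. Grid cell → 9.55%.

9.55%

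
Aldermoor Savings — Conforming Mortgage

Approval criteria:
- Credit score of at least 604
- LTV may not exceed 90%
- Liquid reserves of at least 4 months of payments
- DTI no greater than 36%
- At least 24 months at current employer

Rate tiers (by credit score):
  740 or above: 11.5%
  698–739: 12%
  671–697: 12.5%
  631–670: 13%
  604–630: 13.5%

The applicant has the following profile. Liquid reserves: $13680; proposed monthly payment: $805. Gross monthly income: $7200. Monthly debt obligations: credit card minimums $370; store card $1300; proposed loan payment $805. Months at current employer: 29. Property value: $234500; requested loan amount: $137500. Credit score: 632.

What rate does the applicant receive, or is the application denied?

Credit score 632 ≥ 604 (meets minimum)
LTV: 137,500 ÷ 234,500 = 58.6%, within 90% cap
Employment 29 ≥ 24 months
Total monthly debts = (370 + 1,300 + 805) = 2,475. DTI: 2,475 ÷ 7,200 = 34.4%, within the 36% cap
Liquid reserves cover 13,680/805 = 17.0 months — ≥ 4 required
All requirements met. Score 632 falls in the 631–670 tier → 13%.

Approved at 13%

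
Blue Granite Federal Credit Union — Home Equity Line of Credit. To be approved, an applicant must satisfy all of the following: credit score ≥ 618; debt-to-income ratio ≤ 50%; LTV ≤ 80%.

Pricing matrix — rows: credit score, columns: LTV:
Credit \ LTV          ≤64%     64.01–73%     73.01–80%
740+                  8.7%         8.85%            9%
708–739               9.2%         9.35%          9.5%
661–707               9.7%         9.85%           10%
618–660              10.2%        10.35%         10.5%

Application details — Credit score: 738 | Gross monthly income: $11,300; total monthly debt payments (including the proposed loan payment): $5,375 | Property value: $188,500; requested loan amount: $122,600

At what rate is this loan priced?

Credit score 738 ≥ 618; DTI = 5,375/11,300 = 47.6% ≤ 50%
LTV = 122,600/188,500 = 65% ≤ 80%
Credit 738 → row 708–739; LTV 65% → column 64.01–73%. Grid cell → 9.35%.

9.35%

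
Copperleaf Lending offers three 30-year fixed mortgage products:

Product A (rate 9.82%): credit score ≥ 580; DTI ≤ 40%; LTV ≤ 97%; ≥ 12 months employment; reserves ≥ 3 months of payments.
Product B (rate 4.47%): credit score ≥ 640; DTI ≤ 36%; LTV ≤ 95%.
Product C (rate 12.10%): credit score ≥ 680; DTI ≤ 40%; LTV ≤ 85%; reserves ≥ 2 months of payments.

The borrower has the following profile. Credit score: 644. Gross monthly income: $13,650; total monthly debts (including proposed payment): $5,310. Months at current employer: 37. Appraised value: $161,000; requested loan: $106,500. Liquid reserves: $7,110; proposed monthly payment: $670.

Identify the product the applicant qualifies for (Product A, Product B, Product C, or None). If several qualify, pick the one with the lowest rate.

DTI = 5,310/13,650 = 38.9%.
LTV = 106,500/161,000 = 66.1%.
Reserves = 7,110/670 = 10.6 months.
Product A: score 644 ≥ 580; DTI 38.9% ≤ 40%; LTV 66.1% ≤ 97%; employment 37 ≥ 12 mo; reserves 10.6 ≥ 3 mo → qualifies.
Product B: score 644 ≥ 640; DTI 38.9% > 36%; LTV 66.1% ≤ 95% → does not qualify.
Product C: score 644 < 680; DTI 38.9% ≤ 40%; LTV 66.1% ≤ 85%; reserves 10.6 ≥ 2 mo → does not qualify.

Product A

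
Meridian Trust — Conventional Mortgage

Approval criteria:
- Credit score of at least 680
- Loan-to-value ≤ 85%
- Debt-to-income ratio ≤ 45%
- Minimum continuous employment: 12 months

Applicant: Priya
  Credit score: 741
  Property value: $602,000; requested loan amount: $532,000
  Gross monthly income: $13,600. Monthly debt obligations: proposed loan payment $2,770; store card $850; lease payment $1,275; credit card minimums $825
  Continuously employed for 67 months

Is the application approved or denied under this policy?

Credit score 741 ≥ 680 (meets)
LTV = 532,000/602,000 = 88.4% > 85%
Total monthly debts = (2,770 + 850 + 1,275 + 825) = 5,720. DTI = 5,720/13,600 = 42.1% ≤ 45%
Employment 67 ≥ 12 months
Fails on LTV.

Denied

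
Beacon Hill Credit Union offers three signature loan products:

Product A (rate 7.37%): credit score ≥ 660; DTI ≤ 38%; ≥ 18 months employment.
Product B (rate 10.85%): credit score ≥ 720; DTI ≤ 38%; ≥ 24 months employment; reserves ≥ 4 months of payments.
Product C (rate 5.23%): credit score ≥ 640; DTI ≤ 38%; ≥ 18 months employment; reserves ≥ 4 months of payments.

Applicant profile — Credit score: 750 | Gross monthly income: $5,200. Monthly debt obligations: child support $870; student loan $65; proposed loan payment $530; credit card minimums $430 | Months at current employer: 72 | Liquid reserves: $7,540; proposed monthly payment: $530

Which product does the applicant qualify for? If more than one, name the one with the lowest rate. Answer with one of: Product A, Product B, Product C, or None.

Total debts = (870 + 65 + 530 + 430) = 1,895; DTI = 1,895/5,200 = 36.4%.
Reserves = 7,540/530 = 14.2 months.
Product A: score 750 ≥ 660; DTI 36.4% ≤ 38%; employment 72 ≥ 18 mo → qualifies.
Product B: score 750 ≥ 720; DTI 36.4% ≤ 38%; employment 72 ≥ 24 mo; reserves 14.2 ≥ 4 mo → qualifies.
Product C: score 750 ≥ 640; DTI 36.4% ≤ 38%; employment 72 ≥ 18 mo; reserves 14.2 ≥ 4 mo → qualifies.
Qualifying: Product A, Product B, Product C. Lowest rate is 5.23% → Product C.

Product C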